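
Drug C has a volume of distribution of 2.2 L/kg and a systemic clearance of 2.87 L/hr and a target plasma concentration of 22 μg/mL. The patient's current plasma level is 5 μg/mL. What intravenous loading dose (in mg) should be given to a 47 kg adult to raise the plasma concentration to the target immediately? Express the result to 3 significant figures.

Total Vd = 2.2 × 47 = 103.4 L
The loading dose fills Vd to the target concentration; clearance is irrelevant here.
Concentration deficit ΔC = 22 − 5 = 17.00 mg/L
LD = Vd × ΔC = 103.4 × 17.00 = 1758 mg

1760 mg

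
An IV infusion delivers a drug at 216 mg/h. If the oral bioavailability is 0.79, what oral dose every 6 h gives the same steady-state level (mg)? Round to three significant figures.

1640 mg

To maintain the same Css, the systemic dosing rate must be unchanged: F·D/τ = infusion rate.
D = rate × τ / F = 216 × 6 / 0.79 = 1641 mg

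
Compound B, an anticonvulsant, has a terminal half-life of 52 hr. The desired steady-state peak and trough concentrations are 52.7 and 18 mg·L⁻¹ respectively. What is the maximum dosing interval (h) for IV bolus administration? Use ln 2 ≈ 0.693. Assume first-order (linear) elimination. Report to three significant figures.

80.6 h

k = 0.693 / t½ = 0.693 / 52 = 0.01333 h⁻¹
Between IV bolus doses, concentration decays as C = C₀·e^(−kτ), so C_peak/C_trough = e^(kτ).
τ_max = ln(C_peak/C_trough) / k = ln(52.7/18) / 0.01333 = 1.074 / 0.01333 = 80.57 h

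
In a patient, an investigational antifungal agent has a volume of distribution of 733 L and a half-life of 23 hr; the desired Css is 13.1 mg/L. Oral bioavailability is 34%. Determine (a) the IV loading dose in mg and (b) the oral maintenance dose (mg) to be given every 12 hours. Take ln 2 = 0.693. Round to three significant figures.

(a) 9600 mg; (b) 10200 mg

LD = Vd × C = 733.0 × 13.1 = 9602 mg
CL = 0.693 × Vd / t½ = 0.693 × 733.0 / 23 = 22.09 L/h
D = CL × Css × τ / F = 22.09 × 13.1 × 12 / 0.34 = 10210 mg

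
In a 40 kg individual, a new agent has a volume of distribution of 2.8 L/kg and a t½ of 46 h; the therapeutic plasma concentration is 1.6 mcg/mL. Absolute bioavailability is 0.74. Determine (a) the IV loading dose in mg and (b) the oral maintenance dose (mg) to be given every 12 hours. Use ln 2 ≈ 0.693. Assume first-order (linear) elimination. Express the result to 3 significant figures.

(a) 179 mg; (b) 43.8 mg

Vd(total) = 40 kg × 2.8 L/kg = 112.0 L
LD = Vd × C = 112.0 × 1.6 = 179.2 mg
CL = 0.693 × Vd / t½ = 0.693 × 112.0 / 46 = 1.687 L/h
D = CL × Css × τ / F = 1.687 × 1.6 × 12 / 0.74 = 43.77 mg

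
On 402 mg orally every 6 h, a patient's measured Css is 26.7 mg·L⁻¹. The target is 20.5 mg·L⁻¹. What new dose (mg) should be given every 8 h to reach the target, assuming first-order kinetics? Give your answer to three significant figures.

412 mg

With linear kinetics, Css is proportional to dose rate (D/τ) at fixed clearance.
D₂ = D₁ × (Css,target / Css,current) × (τ₂/τ₁) = 402 × (20.5/26.7) × (8/6) = 411.5 mg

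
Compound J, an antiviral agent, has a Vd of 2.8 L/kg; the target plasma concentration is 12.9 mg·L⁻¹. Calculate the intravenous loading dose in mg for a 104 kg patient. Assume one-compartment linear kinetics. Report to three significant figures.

Vd = 2.8 L/kg × 104 kg = 291.2 L
LD = Vd × C = 291.2 × 12.90 = 3756 mg

3760 mg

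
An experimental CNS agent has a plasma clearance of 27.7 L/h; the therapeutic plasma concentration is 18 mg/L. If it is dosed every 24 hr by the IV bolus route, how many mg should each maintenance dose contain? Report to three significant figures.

12000 mg

At steady state, dose per interval replaces the amount cleared in that interval: D/τ = CL·Css.
D = CL × Css × τ = 27.70 × 18 × 24 = 11970 mg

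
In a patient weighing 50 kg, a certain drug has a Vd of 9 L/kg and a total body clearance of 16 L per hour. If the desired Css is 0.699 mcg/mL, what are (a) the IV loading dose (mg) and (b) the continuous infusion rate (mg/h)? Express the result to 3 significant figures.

(a) 315 mg; (b) 11.2 mg/h

Vd = 9 L/kg × 50 kg = 450.0 L
Loading: fill Vd to C_target → 450.0 L × 0.699 mg/L = 314.6 mg
Infusion rate = 16.00 L/h × 0.699 mg/L = 11.18 mg/h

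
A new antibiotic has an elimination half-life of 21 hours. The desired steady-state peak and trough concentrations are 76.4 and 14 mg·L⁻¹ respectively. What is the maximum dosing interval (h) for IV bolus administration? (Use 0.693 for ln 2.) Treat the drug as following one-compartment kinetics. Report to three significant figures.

51.4 h

k = 0.693 / t½ = 0.693 / 21 = 0.03300 h⁻¹
Between IV bolus doses, concentration decays as C = C₀·e^(−kτ), so C_peak/C_trough = e^(kτ).
τ_max = ln(C_peak/C_trough) / k = ln(76.4/14) / 0.03300 = 1.697 / 0.03300 = 51.42 h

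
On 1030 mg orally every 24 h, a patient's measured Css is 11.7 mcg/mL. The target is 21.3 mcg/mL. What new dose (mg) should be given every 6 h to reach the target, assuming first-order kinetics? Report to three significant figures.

For first-order elimination, Css ∝ F·D/(CL·τ); F and CL are unchanged, so Css ∝ D/τ.
D₂ = D₁ × (Css,target / Css,current) × (τ₂/τ₁) = 1030 × (21.3/11.7) × (6/24) = 468.8 mg

469 mg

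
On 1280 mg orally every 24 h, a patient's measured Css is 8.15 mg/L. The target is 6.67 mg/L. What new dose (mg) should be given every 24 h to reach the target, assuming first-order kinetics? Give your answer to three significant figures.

1050 mg

With linear kinetics, Css is proportional to dose rate (D/τ) at fixed clearance.
D₂ = D₁ × (Css,target / Css,current) = 1280 × 6.67/8.15 = 1048 mg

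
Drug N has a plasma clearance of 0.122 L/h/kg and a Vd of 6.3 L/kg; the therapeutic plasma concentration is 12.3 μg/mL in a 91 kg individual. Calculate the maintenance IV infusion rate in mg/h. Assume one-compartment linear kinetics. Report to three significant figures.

137 mg/h

CL = 0.122 L/h/kg × 91 kg = 11.10 L/h
Maintenance depends on clearance, not Vd — rate in must match rate out.
Infusion rate = CL · Css = 11.10 L/h × 12.3 mg/L = 136.5 mg/h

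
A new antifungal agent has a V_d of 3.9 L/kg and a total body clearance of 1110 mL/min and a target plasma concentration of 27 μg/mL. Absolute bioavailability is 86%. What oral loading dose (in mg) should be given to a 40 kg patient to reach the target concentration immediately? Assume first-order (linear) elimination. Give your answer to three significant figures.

4900 mg

Vd = 3.9 L/kg × 40 kg = 156.0 L
Loading dose depends on Vd (not clearance): it fills the distribution volume.
LD = Vd × C / F = 156.0 × 27.00 / 0.86 = 4898 mg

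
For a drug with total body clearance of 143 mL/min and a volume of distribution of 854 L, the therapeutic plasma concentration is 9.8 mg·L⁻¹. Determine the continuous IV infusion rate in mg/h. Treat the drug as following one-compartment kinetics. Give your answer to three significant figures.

CL = 143 mL/min × 60/1000 = 8.580 L/h
R₀ = 8.580 × 9.8 = 84.08 mg/h

84.1 mg/h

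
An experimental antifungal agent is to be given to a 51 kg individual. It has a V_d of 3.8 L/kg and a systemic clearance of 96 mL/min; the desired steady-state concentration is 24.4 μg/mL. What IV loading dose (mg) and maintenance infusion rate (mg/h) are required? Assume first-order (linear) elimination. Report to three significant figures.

(a) 4730 mg; (b) 141 mg/h

Vd = 3.8 L/kg × 51 kg = 193.8 L
Loading dose = Vd × C = 193.8 × 24.4 = 4729 mg
CL = 96 mL/min × 60/1000 = 5.760 L/h
Maintenance infusion rate = CL × Css = 5.760 × 24.4 = 140.5 mg/h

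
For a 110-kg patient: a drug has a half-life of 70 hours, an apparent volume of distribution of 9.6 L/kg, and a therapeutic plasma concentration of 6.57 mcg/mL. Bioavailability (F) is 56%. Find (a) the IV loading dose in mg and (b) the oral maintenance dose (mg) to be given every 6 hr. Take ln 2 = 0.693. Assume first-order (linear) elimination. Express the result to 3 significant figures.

(a) 6940 mg; (b) 736 mg

Vd = 9.6 L/kg × 110 kg = 1056 L
LD = Vd × C = 1056 × 6.57 = 6938 mg
CL = 0.693 × Vd / t½ = 0.693 × 1056 / 70 = 10.45 L/h
D = CL × Css × τ / F = 10.45 × 6.57 × 6 / 0.56 = 735.6 mg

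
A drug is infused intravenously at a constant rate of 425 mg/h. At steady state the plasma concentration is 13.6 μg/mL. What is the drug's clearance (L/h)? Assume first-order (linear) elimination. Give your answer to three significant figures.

At steady state, infusion rate = CL × Css, so CL = rate / Css.
CL = 425 / 13.6 = 31.25 L/h

31.3 L/h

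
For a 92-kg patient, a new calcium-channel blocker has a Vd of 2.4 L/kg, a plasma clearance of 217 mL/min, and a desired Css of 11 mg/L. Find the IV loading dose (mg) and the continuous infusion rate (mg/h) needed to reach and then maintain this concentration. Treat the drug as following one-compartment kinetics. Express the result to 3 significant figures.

(a) 2430 mg; (b) 143 mg/h

Vd = 2.4 L/kg × 92 kg = 220.8 L
Loading dose = Vd × C = 220.8 × 11 = 2429 mg
CL = 217 mL/min = 217 × 0.06 = 13.02 L/h
Maintenance infusion rate = CL × Css = 13.02 × 11 = 143.2 mg/h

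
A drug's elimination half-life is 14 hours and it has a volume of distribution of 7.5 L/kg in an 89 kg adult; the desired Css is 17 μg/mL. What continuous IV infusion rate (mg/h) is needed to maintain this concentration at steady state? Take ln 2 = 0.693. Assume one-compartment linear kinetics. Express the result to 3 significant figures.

562 mg/h

Vd = 7.5 L/kg × 89 kg = 667.5 L
CL = 0.693 × Vd / t½ = 0.693 × 667.5 / 14 = 33.04 L/h
Infusion rate = CL × Css = 33.04 × 17 = 561.7 mg/h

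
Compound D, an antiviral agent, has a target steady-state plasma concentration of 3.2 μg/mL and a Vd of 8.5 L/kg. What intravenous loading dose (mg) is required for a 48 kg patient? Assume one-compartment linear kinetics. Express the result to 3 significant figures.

1310 mg

Total Vd = 8.5 × 48 = 408.0 L
LD = Vd × C = 408.0 × 3.200 = 1306 mg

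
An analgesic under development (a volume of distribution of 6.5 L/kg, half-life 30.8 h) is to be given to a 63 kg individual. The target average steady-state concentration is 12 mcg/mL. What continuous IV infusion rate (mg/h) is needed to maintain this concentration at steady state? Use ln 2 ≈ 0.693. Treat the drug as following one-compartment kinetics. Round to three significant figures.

Vd(total) = 63 kg × 6.5 L/kg = 409.5 L
CL = ln 2 · Vd / t½ = 0.693 × 409.5 / 30.8 = 9.214 L/h
Infusion rate = CL × Css = 9.214 × 12 = 110.6 mg/h

111 mg/h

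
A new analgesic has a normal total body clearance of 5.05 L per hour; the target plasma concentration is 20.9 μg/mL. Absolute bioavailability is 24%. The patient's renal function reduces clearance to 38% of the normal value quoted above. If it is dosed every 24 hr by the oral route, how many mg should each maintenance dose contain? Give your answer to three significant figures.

4010 mg

Patient clearance = 0.38 × 5.050 = 1.919 L/h
D = CL × Css × τ / F = 1.919 × 20.9 × 24 / 0.24 = 4011 mg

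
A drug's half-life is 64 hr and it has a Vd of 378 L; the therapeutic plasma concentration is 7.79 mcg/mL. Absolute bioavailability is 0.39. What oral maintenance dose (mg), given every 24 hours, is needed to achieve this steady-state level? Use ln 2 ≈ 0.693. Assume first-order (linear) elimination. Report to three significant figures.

k = 0.693/64 = 0.01083 h⁻¹, so CL = k·Vd = 0.01083 × 378.0 = 4.094 L/h
D = CL × Css × τ / F = 4.094 × 7.79 × 24 / 0.39 = 1963 mg

1960 mg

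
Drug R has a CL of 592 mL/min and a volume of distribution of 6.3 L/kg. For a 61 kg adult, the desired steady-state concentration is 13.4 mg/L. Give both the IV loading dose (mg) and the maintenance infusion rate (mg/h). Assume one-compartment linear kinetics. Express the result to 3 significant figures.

Vd(total) = 61 kg × 6.3 L/kg = 384.3 L
LD = Vd · C_target = 384.3 × 13.4 = 5150 mg
CL = 592 mL/min = 592 × 0.06 = 35.52 L/h
Maintenance: replace elimination → rate = CL × Css = 35.52 × 13.4 = 476.0 mg/h

(a) 5150 mg; (b) 476 mg/h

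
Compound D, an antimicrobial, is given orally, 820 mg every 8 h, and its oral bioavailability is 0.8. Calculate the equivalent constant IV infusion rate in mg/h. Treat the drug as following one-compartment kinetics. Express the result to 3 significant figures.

Equivalent systemic input: infusion rate = F·D/τ.
Rate = 0.8 × 820 / 8 = 82.00 mg/h

82.0 mg/h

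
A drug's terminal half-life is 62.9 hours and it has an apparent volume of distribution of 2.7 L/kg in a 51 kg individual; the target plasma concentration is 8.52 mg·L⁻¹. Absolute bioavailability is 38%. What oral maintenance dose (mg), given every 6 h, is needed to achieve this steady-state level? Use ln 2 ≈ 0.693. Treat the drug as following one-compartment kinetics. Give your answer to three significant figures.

204 mg

Vd(total) = 51 kg × 2.7 L/kg = 137.7 L
CL = 0.693 × Vd / t½ = 0.693 × 137.7 / 62.9 = 1.517 L/h
D = CL × Css × τ / F = 1.517 × 8.52 × 6 / 0.38 = 204.1 mg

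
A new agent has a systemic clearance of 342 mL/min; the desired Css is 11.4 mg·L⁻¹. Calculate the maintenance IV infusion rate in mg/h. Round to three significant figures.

234 mg/h

CL = 342 mL/min × 60/1000 = 20.52 L/h
Rate = CL × Css = 20.52 × 11.4 = 233.9 mg/h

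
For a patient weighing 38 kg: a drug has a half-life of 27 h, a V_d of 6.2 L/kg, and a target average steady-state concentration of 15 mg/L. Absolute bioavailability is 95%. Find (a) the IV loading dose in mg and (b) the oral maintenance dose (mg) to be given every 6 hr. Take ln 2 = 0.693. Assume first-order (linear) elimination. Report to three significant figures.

(a) 3530 mg; (b) 573 mg

Total Vd = 6.2 × 38 = 235.6 L
LD = Vd × C = 235.6 × 15 = 3534 mg
CL = 0.693 × Vd / t½ = 0.693 × 235.6 / 27 = 6.047 L/h
D = CL × Css × τ / F = 6.047 × 15 × 6 / 0.95 = 572.9 mg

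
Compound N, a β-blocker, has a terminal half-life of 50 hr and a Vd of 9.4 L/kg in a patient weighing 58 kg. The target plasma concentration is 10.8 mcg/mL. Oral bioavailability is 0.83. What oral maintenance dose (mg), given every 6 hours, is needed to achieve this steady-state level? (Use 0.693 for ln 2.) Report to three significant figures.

Vd = 9.4 L/kg × 58 kg = 545.2 L
CL = 0.693 × Vd / t½ = 0.693 × 545.2 / 50 = 7.556 L/h
D = CL × Css × τ / F = 7.556 × 10.8 × 6 / 0.83 = 589.9 mg

590 mg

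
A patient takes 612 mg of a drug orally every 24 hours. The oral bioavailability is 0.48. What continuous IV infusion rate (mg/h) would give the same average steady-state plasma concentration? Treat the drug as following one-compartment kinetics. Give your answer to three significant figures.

12.2 mg/h

Equivalent systemic input: infusion rate = F·D/τ.
Rate = 0.48 × 612 / 24 = 12.24 mg/h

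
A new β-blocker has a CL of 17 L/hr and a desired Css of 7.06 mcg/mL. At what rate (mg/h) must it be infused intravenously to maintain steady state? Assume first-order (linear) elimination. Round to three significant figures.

120 mg/h

Rate = CL × Css = 17.00 × 7.06 = 120.0 mg/h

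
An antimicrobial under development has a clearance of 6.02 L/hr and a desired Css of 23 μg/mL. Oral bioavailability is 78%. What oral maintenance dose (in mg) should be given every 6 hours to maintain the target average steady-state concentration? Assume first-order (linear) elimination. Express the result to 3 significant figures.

D = CL × Css × τ / F = 6.020 × 23 × 6 / 0.78 = 1065 mg

1070 mg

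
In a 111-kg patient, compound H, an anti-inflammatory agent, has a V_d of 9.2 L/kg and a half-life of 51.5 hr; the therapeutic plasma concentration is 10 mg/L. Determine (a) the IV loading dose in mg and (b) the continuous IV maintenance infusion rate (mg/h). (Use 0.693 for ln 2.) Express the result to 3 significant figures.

(a) 10200 mg; (b) 137 mg/h

Vd(total) = 111 kg × 9.2 L/kg = 1021 L
LD = Vd × C = 1021 × 10 = 10210 mg
CL = 0.693 × Vd / t½ = 0.693 × 1021 / 51.5 = 13.74 L/h
Infusion rate = CL × Css = 13.74 × 10 = 137.4 mg/h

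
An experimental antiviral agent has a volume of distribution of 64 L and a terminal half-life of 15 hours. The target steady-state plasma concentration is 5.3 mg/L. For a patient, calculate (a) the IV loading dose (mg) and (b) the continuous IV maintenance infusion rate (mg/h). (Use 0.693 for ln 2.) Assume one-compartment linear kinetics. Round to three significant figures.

(a) 339 mg; (b) 15.7 mg/h

LD = Vd × C = 64.00 × 5.3 = 339.2 mg
CL = 0.693 × Vd / t½ = 0.693 × 64.00 / 15 = 2.957 L/h
Infusion rate = CL × Css = 2.957 × 5.3 = 15.67 mg/h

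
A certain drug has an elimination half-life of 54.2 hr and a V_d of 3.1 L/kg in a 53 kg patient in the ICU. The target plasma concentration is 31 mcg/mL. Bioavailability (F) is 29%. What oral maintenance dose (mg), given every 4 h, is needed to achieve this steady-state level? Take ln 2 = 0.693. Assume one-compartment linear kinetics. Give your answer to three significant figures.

Total Vd = 3.1 × 53 = 164.3 L
k = 0.693/54.2 = 0.01279 h⁻¹, so CL = k·Vd = 0.01279 × 164.3 = 2.101 L/h
D = CL × Css × τ / F = 2.101 × 31 × 4 / 0.29 = 898.4 mg

898 mg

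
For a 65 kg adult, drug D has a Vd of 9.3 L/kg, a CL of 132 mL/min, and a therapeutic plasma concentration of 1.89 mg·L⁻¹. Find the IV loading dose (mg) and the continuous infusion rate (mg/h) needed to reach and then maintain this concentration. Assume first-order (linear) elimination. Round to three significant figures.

Vd = 9.3 L/kg × 65 kg = 604.5 L
LD = Vd · C_target = 604.5 × 1.89 = 1143 mg
CL = 132 mL/min = 132 × 0.06 = 7.920 L/h
Infusion rate = 7.920 L/h × 1.89 mg/L = 14.97 mg/h

(a) 1140 mg; (b) 15.0 mg/h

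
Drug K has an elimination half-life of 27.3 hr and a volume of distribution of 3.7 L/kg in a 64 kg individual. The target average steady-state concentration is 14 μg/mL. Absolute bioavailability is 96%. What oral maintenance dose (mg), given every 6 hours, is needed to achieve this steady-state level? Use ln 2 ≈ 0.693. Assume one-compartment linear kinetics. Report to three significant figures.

526 mg

Vd(total) = 64 kg × 3.7 L/kg = 236.8 L
CL = 0.693 × Vd / t½ = 0.693 × 236.8 / 27.3 = 6.011 L/h
D = CL × Css × τ / F = 6.011 × 14 × 6 / 0.96 = 526.0 mg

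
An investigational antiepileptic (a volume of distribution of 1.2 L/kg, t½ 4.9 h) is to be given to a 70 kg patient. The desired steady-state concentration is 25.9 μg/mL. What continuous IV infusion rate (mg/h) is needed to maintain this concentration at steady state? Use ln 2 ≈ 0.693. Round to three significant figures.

Total Vd = 1.2 × 70 = 84.00 L
k = 0.693/4.9 = 0.1414 h⁻¹, so CL = k·Vd = 0.1414 × 84.00 = 11.88 L/h
Infusion rate = CL × Css = 11.88 × 25.9 = 307.7 mg/h

308 mg/h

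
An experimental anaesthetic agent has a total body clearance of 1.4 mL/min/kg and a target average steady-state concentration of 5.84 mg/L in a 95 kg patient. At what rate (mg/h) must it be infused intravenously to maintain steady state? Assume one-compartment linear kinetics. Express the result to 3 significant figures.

46.6 mg/h

CL = 1.4 mL/min/kg × 95 kg = 133.0 mL/min = 133.0 × 60/1000 = 7.980 L/h
R₀ = 7.980 × 5.84 = 46.60 mg/h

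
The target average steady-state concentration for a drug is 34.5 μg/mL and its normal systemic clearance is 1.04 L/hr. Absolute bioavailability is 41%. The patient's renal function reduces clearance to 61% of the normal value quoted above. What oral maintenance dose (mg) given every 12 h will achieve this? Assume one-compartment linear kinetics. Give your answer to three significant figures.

641 mg

Patient clearance = 0.61 × 1.040 = 0.6344 L/h
D = CL × Css × τ / F = 0.6344 × 34.5 × 12 / 0.41 = 640.6 mg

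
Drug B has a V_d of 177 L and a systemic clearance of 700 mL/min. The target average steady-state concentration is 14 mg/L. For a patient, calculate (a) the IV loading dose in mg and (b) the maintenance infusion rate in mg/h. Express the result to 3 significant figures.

(a) 2480 mg; (b) 588 mg/h

LD = Vd · C_target = 177.0 × 14 = 2478 mg
CL = 700 mL/min × 60/1000 = 42.00 L/h
Maintenance infusion rate = CL × Css = 42.00 × 14 = 588.0 mg/h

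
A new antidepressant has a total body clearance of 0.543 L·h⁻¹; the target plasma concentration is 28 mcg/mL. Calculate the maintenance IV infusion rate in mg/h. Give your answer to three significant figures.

15.2 mg/h

At steady state, infusion rate equals elimination rate: rate in = CL × Css.
Rate = CL × Css = 0.5430 × 28 = 15.20 mg/h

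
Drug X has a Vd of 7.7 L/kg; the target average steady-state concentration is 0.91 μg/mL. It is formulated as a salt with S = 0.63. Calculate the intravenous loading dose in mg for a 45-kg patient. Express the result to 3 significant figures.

Vd = 7.7 L/kg × 45 kg = 346.5 L
The loading dose fills Vd to the target concentration.
LD = Vd × C / S = 346.5 × 0.9100 / 0.63 = 500.5 mg

501 mg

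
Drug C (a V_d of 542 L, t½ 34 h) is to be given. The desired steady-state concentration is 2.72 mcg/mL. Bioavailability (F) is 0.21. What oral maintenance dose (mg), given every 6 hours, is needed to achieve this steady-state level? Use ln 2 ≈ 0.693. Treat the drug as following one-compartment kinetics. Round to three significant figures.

CL = 0.693 × Vd / t½ = 0.693 × 542.0 / 34 = 11.05 L/h
D = CL × Css × τ / F = 11.05 × 2.72 × 6 / 0.21 = 858.7 mg

859 mg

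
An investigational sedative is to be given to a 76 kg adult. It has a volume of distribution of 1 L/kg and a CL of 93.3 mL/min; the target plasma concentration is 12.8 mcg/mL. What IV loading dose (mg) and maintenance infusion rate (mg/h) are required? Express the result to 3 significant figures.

(a) 973 mg; (b) 71.7 mg/h

Total Vd = 1 × 76 = 76.00 L
Loading dose = Vd × C = 76.00 × 12.8 = 972.8 mg
CL = 93.3 mL/min × 60/1000 = 5.598 L/h
Infusion rate = 5.598 L/h × 12.8 mg/L = 71.65 mg/h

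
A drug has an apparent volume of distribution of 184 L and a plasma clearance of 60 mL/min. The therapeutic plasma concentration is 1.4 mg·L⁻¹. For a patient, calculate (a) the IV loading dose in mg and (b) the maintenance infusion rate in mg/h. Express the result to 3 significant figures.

Loading: fill Vd to C_target → 184.0 L × 1.4 mg/L = 257.6 mg
CL = 60 mL/min = 60 × 0.06 = 3.600 L/h
Infusion rate = 3.600 L/h × 1.4 mg/L = 5.040 mg/h

(a) 258 mg; (b) 5.04 mg/h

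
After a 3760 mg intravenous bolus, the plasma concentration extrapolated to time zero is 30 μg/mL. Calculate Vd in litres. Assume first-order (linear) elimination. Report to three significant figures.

Immediately after an IV bolus, C₀ = Dose / Vd, so Vd = Dose / C₀.
Vd = 3760 / 30 = 125.3 L

125 L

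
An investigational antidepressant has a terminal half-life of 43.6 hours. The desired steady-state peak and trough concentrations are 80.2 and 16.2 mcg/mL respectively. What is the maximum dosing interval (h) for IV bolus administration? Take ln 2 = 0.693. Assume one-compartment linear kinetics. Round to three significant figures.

k = 0.693 / t½ = 0.693 / 43.6 = 0.01589 h⁻¹
Between IV bolus doses, concentration decays as C = C₀·e^(−kτ), so C_peak/C_trough = e^(kτ).
τ_max = ln(C_peak/C_trough) / k = ln(80.2/16.2) / 0.01589 = 1.600 / 0.01589 = 100.7 h

101 h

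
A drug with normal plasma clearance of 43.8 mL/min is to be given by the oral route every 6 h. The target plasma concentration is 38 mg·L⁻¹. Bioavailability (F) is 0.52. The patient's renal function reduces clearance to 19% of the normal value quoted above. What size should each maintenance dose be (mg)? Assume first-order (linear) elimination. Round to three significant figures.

Convert clearance: 43.8 mL/min × 60 min/h ÷ 1000 mL/L = 2.628 L/h
Patient clearance = 0.19 × 2.628 = 0.4993 L/h
D = CL × Css × τ / F = 0.4993 × 38 × 6 / 0.52 = 218.9 mg

219 mg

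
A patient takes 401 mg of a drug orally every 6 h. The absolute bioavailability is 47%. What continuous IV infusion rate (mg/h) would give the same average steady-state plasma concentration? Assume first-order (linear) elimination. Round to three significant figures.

31.4 mg/h

Equivalent systemic input: infusion rate = F·D/τ.
Rate = 0.47 × 401 / 6 = 31.41 mg/h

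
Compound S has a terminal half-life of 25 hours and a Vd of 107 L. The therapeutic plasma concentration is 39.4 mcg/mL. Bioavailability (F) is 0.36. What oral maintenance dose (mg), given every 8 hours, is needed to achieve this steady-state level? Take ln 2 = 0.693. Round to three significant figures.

2600 mg

k = 0.693/25 = 0.02772 h⁻¹, so CL = k·Vd = 0.02772 × 107.0 = 2.966 L/h
D = CL × Css × τ / F = 2.966 × 39.4 × 8 / 0.36 = 2597 mg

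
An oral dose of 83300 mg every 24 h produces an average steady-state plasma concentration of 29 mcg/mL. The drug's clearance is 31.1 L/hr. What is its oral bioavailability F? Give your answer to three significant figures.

F·D/τ = CL·Css at steady state → F = CL·Css·τ / D.
F = 31.1 × 29 × 24 / 83300 = 0.260

0.260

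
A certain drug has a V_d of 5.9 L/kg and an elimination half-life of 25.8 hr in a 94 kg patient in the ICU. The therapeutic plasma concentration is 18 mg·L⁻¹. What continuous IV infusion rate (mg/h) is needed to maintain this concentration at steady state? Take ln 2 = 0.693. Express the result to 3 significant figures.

268 mg/h

Vd = 5.9 L/kg × 94 kg = 554.6 L
CL = ln 2 · Vd / t½ = 0.693 × 554.6 / 25.8 = 14.90 L/h
Infusion rate = CL × Css = 14.90 × 18 = 268.2 mg/h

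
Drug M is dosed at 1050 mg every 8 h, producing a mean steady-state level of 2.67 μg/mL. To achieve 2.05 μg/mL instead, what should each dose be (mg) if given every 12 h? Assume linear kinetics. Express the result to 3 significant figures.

For first-order elimination, Css ∝ F·D/(CL·τ); F and CL are unchanged, so Css ∝ D/τ.
D₂ = D₁ × (Css,target / Css,current) × (τ₂/τ₁) = 1050 × (2.05/2.67) × (12/8) = 1209 mg

1210 mg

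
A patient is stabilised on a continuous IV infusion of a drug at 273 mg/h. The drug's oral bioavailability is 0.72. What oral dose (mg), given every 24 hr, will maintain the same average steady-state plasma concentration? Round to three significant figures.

To maintain the same Css, the systemic dosing rate must be unchanged: F·D/τ = infusion rate.
D = rate × τ / F = 273 × 24 / 0.72 = 9100 mg

9100 mg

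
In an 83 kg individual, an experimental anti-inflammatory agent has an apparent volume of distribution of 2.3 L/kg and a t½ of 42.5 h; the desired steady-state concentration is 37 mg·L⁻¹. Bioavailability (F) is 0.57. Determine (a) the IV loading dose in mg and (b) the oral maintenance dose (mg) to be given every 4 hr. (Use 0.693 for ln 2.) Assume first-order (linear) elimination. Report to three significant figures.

Total Vd = 2.3 × 83 = 190.9 L
LD = Vd × C = 190.9 × 37 = 7063 mg
CL = 0.693 × Vd / t½ = 0.693 × 190.9 / 42.5 = 3.113 L/h
D = CL × Css × τ / F = 3.113 × 37 × 4 / 0.57 = 808.3 mg

(a) 7060 mg; (b) 808 mg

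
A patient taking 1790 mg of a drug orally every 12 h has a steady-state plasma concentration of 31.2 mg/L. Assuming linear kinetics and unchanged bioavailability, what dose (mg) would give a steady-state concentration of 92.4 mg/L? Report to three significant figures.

For first-order elimination, Css ∝ F·D/(CL·τ); F and CL are unchanged, so Css ∝ D/τ.
D₂ = D₁ × (Css,target / Css,current) = 1790 × 92.4/31.2 = 5301 mg

5300 mg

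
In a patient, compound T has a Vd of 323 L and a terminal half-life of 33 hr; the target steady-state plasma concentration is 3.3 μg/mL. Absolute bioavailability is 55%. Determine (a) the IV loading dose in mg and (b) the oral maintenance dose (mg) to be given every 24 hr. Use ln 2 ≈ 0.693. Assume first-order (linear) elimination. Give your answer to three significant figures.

LD = Vd × C = 323.0 × 3.3 = 1066 mg
CL = 0.693 × Vd / t½ = 0.693 × 323.0 / 33 = 6.783 L/h
D = CL × Css × τ / F = 6.783 × 3.3 × 24 / 0.55 = 976.8 mg

(a) 1070 mg; (b) 977 mg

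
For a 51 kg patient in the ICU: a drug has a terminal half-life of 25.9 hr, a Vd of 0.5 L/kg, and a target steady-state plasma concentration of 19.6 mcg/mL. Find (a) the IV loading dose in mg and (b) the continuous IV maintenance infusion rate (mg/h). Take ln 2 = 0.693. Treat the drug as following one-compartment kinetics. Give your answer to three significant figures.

(a) 500 mg; (b) 13.4 mg/h

Total Vd = 0.5 × 51 = 25.50 L
LD = Vd × C = 25.50 × 19.6 = 499.8 mg
CL = 0.693 × Vd / t½ = 0.693 × 25.50 / 25.9 = 0.6823 L/h
Infusion rate = CL × Css = 0.6823 × 19.6 = 13.37 mg/h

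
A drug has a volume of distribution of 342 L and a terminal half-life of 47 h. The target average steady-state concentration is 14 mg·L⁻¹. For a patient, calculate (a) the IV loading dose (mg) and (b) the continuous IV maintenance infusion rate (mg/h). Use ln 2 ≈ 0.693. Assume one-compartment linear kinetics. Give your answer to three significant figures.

(a) 4790 mg; (b) 70.6 mg/h

LD = Vd × C = 342.0 × 14 = 4788 mg
CL = 0.693 × Vd / t½ = 0.693 × 342.0 / 47 = 5.043 L/h
Infusion rate = CL × Css = 5.043 × 14 = 70.60 mg/h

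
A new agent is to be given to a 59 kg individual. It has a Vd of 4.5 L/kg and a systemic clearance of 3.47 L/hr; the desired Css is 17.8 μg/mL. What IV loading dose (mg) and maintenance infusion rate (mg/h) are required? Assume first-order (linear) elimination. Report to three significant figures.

(a) 4730 mg; (b) 61.8 mg/h

Vd = 4.5 L/kg × 59 kg = 265.5 L
Loading: fill Vd to C_target → 265.5 L × 17.8 mg/L = 4726 mg
Maintenance: replace elimination → rate = CL × Css = 3.470 × 17.8 = 61.77 mg/h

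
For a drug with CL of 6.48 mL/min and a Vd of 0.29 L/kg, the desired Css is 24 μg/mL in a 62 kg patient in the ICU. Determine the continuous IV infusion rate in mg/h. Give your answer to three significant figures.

9.33 mg/h

CL = 6.48 mL/min = 6.48 × 0.06 = 0.3888 L/h
R₀ = 0.3888 × 24 = 9.331 mg/h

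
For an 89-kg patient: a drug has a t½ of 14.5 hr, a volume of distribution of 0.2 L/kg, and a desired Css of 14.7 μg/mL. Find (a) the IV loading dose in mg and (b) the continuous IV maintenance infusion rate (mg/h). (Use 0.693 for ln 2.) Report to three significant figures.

(a) 262 mg; (b) 12.5 mg/h

Vd(total) = 89 kg × 0.2 L/kg = 17.80 L
LD = Vd × C = 17.80 × 14.7 = 261.7 mg
CL = 0.693 × Vd / t½ = 0.693 × 17.80 / 14.5 = 0.8507 L/h
Infusion rate = CL × Css = 0.8507 × 14.7 = 12.51 mg/h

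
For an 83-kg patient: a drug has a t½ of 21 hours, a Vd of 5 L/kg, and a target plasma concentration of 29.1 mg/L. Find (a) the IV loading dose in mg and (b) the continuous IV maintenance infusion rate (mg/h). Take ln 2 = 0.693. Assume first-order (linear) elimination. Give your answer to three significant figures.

(a) 12100 mg; (b) 399 mg/h

Vd(total) = 83 kg × 5 L/kg = 415.0 L
LD = Vd × C = 415.0 × 29.1 = 12080 mg
CL = 0.693 × Vd / t½ = 0.693 × 415.0 / 21 = 13.70 L/h
Infusion rate = CL × Css = 13.70 × 29.1 = 398.7 mg/h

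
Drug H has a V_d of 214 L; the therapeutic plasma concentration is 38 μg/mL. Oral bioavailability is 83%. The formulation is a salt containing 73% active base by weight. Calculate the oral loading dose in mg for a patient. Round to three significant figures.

13400 mg

The loading dose fills Vd to the target concentration.
LD = Vd × C / F / S = 214.0 × 38.00 / 0.83 / 0.73 = 13420 mg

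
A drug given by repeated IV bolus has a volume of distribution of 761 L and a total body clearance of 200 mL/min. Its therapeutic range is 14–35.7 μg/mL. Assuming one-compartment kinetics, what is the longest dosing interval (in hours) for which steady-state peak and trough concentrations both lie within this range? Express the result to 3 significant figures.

CL = 200 mL/min = 200 × 0.06 = 12.00 L/h
k = CL / Vd = 12.00 / 761.0 = 0.01577 h⁻¹
Between IV bolus doses, concentration decays as C = C₀·e^(−kτ), so C_peak/C_trough = e^(kτ).
τ_max = ln(C_peak/C_trough) / k = ln(35.7/14) / 0.01577 = 0.9361 / 0.01577 = 59.36 h

59.4 h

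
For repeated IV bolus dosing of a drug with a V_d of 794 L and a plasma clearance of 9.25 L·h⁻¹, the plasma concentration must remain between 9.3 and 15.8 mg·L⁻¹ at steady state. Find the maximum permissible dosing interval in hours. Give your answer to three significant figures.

k = CL / Vd = 9.250 / 794.0 = 0.01165 h⁻¹
Between IV bolus doses, concentration decays as C = C₀·e^(−kτ), so C_peak/C_trough = e^(kτ).
τ_max = ln(C_peak/C_trough) / k = ln(15.8/9.3) / 0.01165 = 0.5300 / 0.01165 = 45.49 h

45.5 h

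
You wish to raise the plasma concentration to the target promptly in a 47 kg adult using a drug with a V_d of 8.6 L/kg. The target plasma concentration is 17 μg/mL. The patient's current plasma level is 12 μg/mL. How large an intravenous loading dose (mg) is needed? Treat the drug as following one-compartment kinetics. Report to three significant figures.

2020 mg

Vd(total) = 47 kg × 8.6 L/kg = 404.2 L
The loading dose fills Vd to the target concentration.
Concentration deficit ΔC = 17 − 12 = 5.000 mg/L
LD = Vd × ΔC = 404.2 × 5.000 = 2021 mg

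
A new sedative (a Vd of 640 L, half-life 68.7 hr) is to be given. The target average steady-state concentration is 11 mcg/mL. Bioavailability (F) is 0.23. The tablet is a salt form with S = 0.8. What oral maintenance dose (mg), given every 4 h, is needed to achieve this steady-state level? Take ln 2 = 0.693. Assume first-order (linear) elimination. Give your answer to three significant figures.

CL = 0.693 × Vd / t½ = 0.693 × 640.0 / 68.7 = 6.456 L/h
D = CL × Css × τ / F / S = 6.456 × 11 × 4 / 0.23 / 0.8 = 1544 mg

1540 mg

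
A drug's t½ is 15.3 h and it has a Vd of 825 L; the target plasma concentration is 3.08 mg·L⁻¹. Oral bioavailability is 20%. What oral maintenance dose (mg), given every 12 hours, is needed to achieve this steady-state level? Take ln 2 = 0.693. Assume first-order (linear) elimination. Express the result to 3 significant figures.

CL = ln 2 · Vd / t½ = 0.693 × 825.0 / 15.3 = 37.37 L/h
D = CL × Css × τ / F = 37.37 × 3.08 × 12 / 0.2 = 6906 mg

6910 mg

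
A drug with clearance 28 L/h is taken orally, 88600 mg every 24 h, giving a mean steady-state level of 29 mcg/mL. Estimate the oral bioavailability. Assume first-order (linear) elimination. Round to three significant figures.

F·D/τ = CL·Css at steady state → F = CL·Css·τ / D.
F = 28 × 29 × 24 / 88600 = 0.220

0.220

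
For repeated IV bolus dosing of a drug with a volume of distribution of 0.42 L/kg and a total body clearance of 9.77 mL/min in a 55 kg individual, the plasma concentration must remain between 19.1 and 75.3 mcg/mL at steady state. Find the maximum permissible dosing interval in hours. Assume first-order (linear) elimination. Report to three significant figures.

Vd(total) = 55 kg × 0.42 L/kg = 23.10 L
Convert clearance: 9.77 mL/min × 60 min/h ÷ 1000 mL/L = 0.5862 L/h
k = CL / Vd = 0.5862 / 23.10 = 0.02538 h⁻¹
Between IV bolus doses, concentration decays as C = C₀·e^(−kτ), so C_peak/C_trough = e^(kτ).
τ_max = ln(C_peak/C_trough) / k = ln(75.3/19.1) / 0.02538 = 1.372 / 0.02538 = 54.06 h

54.1 h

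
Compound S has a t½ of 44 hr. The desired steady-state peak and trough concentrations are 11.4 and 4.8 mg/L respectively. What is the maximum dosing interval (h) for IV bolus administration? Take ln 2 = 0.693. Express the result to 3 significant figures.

k = 0.693 / t½ = 0.693 / 44 = 0.01575 h⁻¹
Between IV bolus doses, concentration decays as C = C₀·e^(−kτ), so C_peak/C_trough = e^(kτ).
τ_max = ln(C_peak/C_trough) / k = ln(11.4/4.8) / 0.01575 = 0.8650 / 0.01575 = 54.92 h

54.9 h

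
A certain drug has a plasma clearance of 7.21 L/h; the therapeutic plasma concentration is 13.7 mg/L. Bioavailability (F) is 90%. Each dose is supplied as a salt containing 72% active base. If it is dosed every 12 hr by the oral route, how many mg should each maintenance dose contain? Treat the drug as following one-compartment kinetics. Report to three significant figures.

1830 mg

D = CL × Css × τ / F / S = 7.210 × 13.7 × 12 / 0.9 / 0.72 = 1829 mg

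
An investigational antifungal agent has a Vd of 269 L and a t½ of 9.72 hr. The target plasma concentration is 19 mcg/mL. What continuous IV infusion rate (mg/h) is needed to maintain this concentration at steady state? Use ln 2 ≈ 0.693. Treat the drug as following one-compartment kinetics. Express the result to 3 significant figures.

CL = 0.693 × Vd / t½ = 0.693 × 269.0 / 9.72 = 19.18 L/h
Infusion rate = CL × Css = 19.18 × 19 = 364.4 mg/h

364 mg/h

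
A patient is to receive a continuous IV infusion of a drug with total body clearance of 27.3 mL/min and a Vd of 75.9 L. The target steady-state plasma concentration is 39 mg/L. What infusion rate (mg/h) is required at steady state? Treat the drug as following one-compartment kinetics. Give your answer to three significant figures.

63.9 mg/h

Convert clearance: 27.3 mL/min × 60 min/h ÷ 1000 mL/L = 1.638 L/h
Infusion rate = CL · Css = 1.638 L/h × 39 mg/L = 63.88 mg/h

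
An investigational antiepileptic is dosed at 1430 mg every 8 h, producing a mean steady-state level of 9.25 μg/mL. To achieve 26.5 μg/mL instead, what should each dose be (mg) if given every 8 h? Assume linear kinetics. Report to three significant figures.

4100 mg

For first-order elimination, Css ∝ F·D/(CL·τ); F and CL are unchanged, so Css ∝ D/τ.
D₂ = D₁ × (Css,target / Css,current) = 1430 × 26.5/9.25 = 4097 mg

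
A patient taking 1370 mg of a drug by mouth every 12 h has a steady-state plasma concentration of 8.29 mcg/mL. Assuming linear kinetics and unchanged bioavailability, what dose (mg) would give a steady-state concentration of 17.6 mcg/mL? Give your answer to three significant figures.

With linear kinetics, Css is proportional to dose rate (D/τ) at fixed clearance.
D₂ = D₁ × (Css,target / Css,current) = 1370 × 17.6/8.29 = 2909 mg

2910 mg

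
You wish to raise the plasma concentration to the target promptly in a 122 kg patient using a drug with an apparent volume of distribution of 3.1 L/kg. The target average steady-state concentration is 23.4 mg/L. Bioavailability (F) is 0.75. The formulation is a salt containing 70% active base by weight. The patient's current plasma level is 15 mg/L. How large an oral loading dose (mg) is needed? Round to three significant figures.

Vd = 3.1 L/kg × 122 kg = 378.2 L
Concentration deficit ΔC = 23.4 − 15 = 8.400 mg/L
LD = Vd × ΔC / F / S = 378.2 × 8.400 / 0.75 / 0.7 = 6051 mg

6050 mg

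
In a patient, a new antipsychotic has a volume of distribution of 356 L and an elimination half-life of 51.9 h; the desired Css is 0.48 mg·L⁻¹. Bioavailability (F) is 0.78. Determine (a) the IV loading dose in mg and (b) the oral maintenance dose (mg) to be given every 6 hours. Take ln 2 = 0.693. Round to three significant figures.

LD = Vd × C = 356.0 × 0.48 = 170.9 mg
CL = 0.693 × Vd / t½ = 0.693 × 356.0 / 51.9 = 4.754 L/h
D = CL × Css × τ / F = 4.754 × 0.48 × 6 / 0.78 = 17.55 mg

(a) 171 mg; (b) 17.6 mg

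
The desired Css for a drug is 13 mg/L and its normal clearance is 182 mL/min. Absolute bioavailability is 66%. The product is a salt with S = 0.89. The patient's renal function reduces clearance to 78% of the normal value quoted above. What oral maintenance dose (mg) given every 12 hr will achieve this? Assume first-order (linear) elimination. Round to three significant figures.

2260 mg

CL = 182 mL/min × 60/1000 = 10.92 L/h
Patient clearance = 0.78 × 10.92 = 8.518 L/h
At steady state, dose per interval replaces the amount cleared in that interval: F·S·D/τ = CL·Css.
D = CL × Css × τ / F / S = 8.518 × 13 × 12 / 0.66 / 0.89 = 2262 mg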